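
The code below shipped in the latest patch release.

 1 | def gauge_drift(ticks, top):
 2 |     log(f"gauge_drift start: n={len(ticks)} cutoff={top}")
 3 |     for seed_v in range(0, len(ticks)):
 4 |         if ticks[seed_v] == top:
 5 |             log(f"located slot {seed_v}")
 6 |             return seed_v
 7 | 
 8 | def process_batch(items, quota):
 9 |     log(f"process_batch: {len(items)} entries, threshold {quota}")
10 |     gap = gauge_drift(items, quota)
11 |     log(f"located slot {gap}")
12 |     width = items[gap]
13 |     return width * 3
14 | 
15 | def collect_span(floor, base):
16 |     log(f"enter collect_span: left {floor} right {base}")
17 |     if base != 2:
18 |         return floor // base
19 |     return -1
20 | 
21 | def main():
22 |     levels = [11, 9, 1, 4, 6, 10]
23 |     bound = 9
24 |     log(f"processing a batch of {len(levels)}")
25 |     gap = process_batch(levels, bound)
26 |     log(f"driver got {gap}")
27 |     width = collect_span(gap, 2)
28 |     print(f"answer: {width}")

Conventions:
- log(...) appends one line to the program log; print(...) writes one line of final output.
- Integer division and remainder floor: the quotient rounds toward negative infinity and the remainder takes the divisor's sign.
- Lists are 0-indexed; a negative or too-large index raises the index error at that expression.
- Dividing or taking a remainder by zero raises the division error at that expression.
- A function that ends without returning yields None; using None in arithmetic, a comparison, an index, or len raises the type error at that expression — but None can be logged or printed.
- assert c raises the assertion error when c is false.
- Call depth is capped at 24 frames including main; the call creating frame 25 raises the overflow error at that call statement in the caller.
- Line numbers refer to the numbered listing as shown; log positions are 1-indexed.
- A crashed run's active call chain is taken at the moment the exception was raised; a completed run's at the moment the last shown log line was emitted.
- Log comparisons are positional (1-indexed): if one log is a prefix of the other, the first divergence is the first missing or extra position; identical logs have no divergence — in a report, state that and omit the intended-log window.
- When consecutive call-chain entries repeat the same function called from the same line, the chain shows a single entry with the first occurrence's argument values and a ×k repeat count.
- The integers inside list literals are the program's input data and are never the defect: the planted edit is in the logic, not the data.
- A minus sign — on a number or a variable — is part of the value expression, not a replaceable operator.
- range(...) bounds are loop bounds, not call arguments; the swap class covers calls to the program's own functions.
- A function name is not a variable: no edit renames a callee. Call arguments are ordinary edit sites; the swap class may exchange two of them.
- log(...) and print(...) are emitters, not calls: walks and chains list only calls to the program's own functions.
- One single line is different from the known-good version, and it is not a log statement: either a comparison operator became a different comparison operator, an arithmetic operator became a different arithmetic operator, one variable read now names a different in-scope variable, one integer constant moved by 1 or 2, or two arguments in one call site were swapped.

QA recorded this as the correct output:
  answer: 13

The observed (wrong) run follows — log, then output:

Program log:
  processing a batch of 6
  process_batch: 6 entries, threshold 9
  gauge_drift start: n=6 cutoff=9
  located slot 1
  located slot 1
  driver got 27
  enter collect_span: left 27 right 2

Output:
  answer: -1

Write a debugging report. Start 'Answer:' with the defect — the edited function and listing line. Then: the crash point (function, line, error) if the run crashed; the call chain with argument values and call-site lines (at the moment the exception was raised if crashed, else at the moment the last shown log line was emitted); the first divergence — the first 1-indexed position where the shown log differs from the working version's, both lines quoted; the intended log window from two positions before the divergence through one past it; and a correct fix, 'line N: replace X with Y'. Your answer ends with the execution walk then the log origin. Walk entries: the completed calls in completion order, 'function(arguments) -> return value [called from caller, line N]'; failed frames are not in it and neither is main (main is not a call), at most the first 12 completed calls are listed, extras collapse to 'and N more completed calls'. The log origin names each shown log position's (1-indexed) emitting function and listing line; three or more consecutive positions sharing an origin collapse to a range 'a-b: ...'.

Answer: the defect is in collect_span at line 17.
Key observation: Every logged value matches the working version; the printed result is what differs.
Call chain: main -> collect_span(27, 2) (called at line 27).
First divergence: none — the logs agree in full.
Execution walk:
  gauge_drift([11, 9, 1, 4, 6, 10], 9) -> 1  [called from process_batch, line 10]
  process_batch([11, 9, 1, 4, 6, 10], 9) -> 27  [called from main, line 25]
  collect_span(27, 2) -> -1  [called from main, line 27]
Log line origins:
  1: from main, line 24
  2: from process_batch, line 9
  3: from gauge_drift, line 2
  4: from gauge_drift, line 5
  5: from process_batch, line 11
  6: from main, line 26
  7: from collect_span, line 16
A correct fix: line 17: replace `2` with `0`.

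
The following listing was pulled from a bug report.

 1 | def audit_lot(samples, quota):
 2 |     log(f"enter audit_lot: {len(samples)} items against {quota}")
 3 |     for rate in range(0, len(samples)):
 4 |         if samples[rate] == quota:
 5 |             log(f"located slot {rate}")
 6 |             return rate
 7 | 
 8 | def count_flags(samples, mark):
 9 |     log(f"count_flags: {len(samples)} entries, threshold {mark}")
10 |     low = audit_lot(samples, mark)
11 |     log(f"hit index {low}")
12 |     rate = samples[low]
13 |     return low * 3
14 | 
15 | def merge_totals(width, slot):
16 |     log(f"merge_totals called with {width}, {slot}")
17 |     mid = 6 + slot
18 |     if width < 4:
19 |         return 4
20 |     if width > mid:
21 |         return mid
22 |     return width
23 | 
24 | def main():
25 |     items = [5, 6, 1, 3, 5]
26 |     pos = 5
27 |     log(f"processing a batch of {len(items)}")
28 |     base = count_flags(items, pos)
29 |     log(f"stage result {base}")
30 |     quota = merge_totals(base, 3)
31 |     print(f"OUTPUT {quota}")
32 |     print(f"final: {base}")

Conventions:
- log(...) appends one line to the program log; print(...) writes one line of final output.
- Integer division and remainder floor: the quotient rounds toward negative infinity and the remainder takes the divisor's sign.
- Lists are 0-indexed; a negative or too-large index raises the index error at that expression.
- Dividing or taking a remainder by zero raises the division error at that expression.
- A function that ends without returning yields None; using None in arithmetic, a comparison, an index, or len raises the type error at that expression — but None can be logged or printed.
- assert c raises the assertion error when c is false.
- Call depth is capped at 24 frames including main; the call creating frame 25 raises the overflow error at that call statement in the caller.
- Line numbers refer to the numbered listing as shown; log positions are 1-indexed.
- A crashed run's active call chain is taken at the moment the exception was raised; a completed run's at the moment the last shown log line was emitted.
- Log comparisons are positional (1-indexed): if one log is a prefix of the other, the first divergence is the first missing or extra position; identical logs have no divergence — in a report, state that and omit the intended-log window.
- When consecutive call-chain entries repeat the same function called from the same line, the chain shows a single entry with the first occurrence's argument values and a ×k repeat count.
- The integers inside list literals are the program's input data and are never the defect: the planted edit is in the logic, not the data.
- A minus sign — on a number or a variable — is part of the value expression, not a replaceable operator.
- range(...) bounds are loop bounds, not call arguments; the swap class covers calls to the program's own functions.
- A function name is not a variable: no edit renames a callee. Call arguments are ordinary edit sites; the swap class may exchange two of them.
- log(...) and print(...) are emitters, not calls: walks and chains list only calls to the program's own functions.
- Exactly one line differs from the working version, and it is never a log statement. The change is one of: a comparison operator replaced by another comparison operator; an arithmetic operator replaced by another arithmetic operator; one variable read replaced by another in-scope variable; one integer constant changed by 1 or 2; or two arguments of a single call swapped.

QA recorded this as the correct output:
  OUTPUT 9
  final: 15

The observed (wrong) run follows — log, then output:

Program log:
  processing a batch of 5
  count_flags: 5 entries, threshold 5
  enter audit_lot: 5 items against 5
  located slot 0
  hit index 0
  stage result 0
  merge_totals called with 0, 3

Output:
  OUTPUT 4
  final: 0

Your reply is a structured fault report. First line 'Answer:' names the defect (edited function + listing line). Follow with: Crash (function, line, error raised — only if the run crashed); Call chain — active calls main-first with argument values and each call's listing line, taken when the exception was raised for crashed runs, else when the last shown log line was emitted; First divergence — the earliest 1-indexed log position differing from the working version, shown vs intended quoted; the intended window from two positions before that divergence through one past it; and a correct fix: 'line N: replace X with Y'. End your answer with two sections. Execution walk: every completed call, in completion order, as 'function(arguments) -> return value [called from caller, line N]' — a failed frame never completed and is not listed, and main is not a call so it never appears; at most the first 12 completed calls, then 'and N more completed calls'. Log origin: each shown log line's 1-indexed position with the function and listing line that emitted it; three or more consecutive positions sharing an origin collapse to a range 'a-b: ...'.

Answer: the defect is in count_flags at line 13.
Key observation: Position 6 is the first bad log line: 'stage result 0' should read 'stage result 15'.
Call chain: main -> merge_totals(0, 3) (called at line 30).
First divergence: position 6; shown 'stage result 0' vs intended 'stage result 15'.
Intended log window:
  4: located slot 0
  5: hit index 0
  6: stage result 15
  7: merge_totals called with 15, 3
Execution walk:
  audit_lot([5, 6, 1, 3, 5], 5) -> 0  [called from count_flags, line 10]
  count_flags([5, 6, 1, 3, 5], 5) -> 0  [called from main, line 28]
  merge_totals(0, 3) -> 4  [called from main, line 30]
Log line origins:
  1: from main, line 27
  2: from count_flags, line 9
  3: from audit_lot, line 2
  4: from audit_lot, line 5
  5: from count_flags, line 11
  6: from main, line 29
  7: from merge_totals, line 16
A correct fix: line 13: replace `low` with `rate`.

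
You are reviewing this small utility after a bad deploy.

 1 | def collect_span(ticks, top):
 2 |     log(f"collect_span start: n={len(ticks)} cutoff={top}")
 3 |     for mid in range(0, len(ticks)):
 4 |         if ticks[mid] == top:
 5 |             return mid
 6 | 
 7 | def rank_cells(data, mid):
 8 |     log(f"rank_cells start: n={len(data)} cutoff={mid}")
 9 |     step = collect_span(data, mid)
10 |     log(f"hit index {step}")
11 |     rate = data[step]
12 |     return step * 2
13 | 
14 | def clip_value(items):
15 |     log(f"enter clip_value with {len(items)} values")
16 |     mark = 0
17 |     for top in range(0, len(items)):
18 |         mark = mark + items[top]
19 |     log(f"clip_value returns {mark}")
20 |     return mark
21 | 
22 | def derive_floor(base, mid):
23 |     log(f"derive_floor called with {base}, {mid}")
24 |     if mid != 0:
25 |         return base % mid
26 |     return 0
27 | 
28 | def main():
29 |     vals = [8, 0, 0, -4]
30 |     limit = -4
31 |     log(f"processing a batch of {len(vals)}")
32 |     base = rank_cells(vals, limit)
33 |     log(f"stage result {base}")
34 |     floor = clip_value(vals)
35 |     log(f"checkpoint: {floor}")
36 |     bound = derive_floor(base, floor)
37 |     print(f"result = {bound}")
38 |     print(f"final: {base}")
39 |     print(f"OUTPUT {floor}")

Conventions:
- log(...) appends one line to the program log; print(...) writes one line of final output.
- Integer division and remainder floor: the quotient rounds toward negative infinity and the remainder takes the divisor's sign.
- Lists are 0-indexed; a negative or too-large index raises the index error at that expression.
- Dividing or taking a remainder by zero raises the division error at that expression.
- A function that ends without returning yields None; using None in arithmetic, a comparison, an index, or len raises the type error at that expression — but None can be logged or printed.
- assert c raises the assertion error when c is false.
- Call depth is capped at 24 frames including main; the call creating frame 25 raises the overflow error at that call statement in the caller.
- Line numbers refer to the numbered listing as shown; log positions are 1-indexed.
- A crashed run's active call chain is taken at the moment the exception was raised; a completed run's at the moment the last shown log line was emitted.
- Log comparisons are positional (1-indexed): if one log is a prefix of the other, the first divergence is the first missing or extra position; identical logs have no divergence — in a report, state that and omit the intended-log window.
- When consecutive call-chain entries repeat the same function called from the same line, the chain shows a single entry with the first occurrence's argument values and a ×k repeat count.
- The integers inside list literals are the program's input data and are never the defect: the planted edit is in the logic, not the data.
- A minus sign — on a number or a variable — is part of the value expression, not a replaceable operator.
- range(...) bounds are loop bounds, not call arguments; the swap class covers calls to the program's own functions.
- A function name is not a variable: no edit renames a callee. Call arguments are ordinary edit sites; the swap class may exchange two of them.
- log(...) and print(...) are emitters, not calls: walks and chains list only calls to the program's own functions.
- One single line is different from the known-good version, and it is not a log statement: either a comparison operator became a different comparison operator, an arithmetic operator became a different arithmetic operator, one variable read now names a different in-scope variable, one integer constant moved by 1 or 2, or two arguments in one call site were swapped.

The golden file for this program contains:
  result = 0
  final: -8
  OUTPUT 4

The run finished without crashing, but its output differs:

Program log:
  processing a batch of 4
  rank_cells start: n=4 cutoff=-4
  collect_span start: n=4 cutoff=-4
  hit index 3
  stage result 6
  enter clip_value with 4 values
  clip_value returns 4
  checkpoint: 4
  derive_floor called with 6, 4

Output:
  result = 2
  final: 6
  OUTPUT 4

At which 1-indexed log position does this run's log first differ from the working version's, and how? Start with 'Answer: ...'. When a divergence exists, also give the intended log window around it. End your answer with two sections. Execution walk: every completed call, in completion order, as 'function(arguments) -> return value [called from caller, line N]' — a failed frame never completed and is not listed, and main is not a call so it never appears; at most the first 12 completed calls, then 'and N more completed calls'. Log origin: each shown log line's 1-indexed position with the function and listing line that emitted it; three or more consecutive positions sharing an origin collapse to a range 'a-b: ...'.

Answer: position 5 — the shown line 'stage result 6' should read 'stage result -8'.
Intended log window:
  3: collect_span start: n=4 cutoff=-4
  4: hit index 3
  5: stage result -8
  6: enter clip_value with 4 values
Execution walk:
  collect_span([8, 0, 0, -4], -4) -> 3  [called from rank_cells, line 9]
  rank_cells([8, 0, 0, -4], -4) -> 6  [called from main, line 32]
  clip_value([8, 0, 0, -4]) -> 4  [called from main, line 34]
  derive_floor(6, 4) -> 2  [called from main, line 36]
Log line origins:
  1: logged in main at line 31
  2: logged in rank_cells at line 8
  3: logged in collect_span at line 2
  4: logged in rank_cells at line 10
  5: logged in main at line 33
  6: logged in clip_value at line 15
  7: logged in clip_value at line 19
  8: logged in main at line 35
  9: logged in derive_floor at line 23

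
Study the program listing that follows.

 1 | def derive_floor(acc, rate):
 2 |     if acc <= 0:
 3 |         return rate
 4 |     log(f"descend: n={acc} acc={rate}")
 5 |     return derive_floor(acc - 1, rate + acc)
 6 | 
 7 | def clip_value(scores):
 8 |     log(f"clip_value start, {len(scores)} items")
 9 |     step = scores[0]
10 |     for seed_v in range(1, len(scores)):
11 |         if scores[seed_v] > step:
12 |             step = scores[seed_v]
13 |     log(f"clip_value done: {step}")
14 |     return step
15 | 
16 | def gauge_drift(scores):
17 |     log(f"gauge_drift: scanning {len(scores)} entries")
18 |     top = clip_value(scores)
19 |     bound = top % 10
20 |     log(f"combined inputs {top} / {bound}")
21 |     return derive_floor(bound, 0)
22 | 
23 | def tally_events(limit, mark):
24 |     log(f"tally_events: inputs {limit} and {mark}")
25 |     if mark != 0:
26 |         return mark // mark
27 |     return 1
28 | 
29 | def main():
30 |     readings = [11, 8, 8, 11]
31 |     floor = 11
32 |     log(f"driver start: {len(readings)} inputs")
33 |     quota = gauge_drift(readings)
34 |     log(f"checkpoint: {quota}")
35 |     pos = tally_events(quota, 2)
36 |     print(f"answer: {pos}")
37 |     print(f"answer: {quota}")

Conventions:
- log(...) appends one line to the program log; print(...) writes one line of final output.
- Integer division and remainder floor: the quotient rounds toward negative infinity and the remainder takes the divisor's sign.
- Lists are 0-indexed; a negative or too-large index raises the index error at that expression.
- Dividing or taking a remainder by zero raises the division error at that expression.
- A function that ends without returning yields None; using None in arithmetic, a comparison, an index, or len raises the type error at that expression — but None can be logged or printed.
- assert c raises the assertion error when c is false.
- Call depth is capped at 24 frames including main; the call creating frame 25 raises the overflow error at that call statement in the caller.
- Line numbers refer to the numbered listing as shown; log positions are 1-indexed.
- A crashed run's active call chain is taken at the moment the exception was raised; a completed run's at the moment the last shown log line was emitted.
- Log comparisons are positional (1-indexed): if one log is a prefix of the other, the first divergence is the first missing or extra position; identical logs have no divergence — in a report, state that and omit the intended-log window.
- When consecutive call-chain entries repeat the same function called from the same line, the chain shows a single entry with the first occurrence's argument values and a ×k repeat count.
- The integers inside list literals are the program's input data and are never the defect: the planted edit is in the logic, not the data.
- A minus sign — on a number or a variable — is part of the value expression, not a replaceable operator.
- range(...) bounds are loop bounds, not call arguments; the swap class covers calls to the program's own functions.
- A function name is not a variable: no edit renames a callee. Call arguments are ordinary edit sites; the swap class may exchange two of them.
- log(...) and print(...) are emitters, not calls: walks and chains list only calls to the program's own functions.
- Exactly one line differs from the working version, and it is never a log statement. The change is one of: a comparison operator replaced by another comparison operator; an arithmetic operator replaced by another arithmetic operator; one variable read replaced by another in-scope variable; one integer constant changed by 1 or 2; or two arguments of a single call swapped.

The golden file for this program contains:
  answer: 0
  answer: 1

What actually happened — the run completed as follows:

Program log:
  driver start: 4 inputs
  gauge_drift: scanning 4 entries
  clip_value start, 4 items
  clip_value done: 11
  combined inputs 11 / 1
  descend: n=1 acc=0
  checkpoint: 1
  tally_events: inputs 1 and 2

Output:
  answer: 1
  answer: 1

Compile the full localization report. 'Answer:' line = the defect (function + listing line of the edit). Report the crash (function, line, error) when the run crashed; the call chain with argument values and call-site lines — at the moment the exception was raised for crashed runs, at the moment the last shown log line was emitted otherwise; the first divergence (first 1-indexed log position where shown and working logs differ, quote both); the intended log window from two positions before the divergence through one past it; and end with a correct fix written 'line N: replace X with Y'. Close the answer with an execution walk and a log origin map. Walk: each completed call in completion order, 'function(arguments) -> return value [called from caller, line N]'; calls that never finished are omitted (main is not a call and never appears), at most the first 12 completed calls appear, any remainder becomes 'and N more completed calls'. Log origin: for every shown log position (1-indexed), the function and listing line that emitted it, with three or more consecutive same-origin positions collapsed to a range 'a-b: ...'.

Answer: the defect is in tally_events at line 26.
Core observation: Log streams are identical — the defect surfaces only in the printed output.
Call chain: main -> tally_events(1, 2) (called at line 35).
First divergence: none (the log streams are identical).
Execution walk:
  clip_value([11, 8, 8, 11]) -> 11  [called from gauge_drift, line 18]
  derive_floor(0, 1) -> 1  [called from derive_floor, line 5]
  derive_floor(1, 0) -> 1  [called from gauge_drift, line 21]
  gauge_drift([11, 8, 8, 11]) -> 1  [called from main, line 33]
  tally_events(1, 2) -> 1  [called from main, line 35]
Log line origins:
  1: logged in main at line 32
  2: logged in gauge_drift at line 17
  3: logged in clip_value at line 8
  4: logged in clip_value at line 13
  5: logged in gauge_drift at line 20
  6: logged in derive_floor at line 4
  7: logged in main at line 34
  8: logged in tally_events at line 24
A correct fix: line 26: replace `mark // mark` with `limit // mark`.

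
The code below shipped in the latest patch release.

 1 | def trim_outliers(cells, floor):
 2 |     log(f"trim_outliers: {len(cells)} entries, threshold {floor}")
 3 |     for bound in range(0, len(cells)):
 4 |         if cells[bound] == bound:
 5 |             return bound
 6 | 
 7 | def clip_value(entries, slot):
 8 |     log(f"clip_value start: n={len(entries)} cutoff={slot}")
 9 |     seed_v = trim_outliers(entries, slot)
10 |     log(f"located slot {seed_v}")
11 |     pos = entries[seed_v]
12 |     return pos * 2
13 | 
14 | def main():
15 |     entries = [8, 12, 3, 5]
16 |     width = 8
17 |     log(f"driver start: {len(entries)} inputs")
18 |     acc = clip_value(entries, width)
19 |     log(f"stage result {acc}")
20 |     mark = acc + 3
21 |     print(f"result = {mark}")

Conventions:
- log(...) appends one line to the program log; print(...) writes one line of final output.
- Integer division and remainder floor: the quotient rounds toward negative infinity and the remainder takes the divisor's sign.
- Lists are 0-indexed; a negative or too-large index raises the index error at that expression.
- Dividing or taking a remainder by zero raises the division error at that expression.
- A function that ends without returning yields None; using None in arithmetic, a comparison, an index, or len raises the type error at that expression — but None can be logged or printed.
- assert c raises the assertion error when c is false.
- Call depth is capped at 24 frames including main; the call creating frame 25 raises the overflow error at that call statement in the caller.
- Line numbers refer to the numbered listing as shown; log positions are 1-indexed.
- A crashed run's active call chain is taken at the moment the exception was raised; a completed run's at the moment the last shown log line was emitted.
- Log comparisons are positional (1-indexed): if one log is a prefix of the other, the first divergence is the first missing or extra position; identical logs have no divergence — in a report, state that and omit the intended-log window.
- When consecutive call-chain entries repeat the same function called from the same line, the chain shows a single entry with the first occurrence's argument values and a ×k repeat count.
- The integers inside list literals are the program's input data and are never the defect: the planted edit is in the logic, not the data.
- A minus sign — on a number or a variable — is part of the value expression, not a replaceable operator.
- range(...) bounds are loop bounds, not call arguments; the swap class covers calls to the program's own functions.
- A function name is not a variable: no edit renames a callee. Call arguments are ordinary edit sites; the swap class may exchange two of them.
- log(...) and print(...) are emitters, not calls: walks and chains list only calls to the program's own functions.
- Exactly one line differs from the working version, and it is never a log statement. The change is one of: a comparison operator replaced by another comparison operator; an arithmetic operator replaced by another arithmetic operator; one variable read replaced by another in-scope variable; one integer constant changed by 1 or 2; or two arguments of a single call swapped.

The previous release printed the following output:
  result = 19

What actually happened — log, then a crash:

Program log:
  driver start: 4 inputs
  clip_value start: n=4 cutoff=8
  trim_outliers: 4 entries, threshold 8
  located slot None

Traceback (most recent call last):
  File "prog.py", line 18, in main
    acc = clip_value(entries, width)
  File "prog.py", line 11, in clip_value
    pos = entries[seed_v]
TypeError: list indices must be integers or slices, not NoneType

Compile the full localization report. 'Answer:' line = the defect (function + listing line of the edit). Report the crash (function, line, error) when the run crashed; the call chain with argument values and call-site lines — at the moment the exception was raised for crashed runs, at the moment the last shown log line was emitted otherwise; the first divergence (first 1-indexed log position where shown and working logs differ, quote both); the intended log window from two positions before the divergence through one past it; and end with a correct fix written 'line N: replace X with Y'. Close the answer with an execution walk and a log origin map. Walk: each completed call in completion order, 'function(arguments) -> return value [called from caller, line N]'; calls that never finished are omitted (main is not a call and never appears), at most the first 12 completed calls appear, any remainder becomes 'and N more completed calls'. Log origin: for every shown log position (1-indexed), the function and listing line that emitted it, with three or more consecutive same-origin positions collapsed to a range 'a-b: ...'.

Answer: the defect is in trim_outliers at line 4.
The tell: The earliest visible damage is log position 4 — 'located slot None' rather than the intended 'located slot 0'.
Crash: clip_value, line 11, TypeError.
Call chain: main -> clip_value([8, 12, 3, 5], 8) (called at line 18).
First divergence: position 4; shown 'located slot None' vs intended 'located slot 0'.
Intended log window:
  2: clip_value start: n=4 cutoff=8
  3: trim_outliers: 4 entries, threshold 8
  4: located slot 0
  5: stage result 16
Execution walk:
  trim_outliers([8, 12, 3, 5], 8) -> None  [called from clip_value, line 9]
Log origins:
  1: emitted by main (line 17)
  2: emitted by clip_value (line 8)
  3: emitted by trim_outliers (line 2)
  4: emitted by clip_value (line 10)
A correct fix: line 4: replace `cells[bound] == bound` with `cells[bound] == floor`.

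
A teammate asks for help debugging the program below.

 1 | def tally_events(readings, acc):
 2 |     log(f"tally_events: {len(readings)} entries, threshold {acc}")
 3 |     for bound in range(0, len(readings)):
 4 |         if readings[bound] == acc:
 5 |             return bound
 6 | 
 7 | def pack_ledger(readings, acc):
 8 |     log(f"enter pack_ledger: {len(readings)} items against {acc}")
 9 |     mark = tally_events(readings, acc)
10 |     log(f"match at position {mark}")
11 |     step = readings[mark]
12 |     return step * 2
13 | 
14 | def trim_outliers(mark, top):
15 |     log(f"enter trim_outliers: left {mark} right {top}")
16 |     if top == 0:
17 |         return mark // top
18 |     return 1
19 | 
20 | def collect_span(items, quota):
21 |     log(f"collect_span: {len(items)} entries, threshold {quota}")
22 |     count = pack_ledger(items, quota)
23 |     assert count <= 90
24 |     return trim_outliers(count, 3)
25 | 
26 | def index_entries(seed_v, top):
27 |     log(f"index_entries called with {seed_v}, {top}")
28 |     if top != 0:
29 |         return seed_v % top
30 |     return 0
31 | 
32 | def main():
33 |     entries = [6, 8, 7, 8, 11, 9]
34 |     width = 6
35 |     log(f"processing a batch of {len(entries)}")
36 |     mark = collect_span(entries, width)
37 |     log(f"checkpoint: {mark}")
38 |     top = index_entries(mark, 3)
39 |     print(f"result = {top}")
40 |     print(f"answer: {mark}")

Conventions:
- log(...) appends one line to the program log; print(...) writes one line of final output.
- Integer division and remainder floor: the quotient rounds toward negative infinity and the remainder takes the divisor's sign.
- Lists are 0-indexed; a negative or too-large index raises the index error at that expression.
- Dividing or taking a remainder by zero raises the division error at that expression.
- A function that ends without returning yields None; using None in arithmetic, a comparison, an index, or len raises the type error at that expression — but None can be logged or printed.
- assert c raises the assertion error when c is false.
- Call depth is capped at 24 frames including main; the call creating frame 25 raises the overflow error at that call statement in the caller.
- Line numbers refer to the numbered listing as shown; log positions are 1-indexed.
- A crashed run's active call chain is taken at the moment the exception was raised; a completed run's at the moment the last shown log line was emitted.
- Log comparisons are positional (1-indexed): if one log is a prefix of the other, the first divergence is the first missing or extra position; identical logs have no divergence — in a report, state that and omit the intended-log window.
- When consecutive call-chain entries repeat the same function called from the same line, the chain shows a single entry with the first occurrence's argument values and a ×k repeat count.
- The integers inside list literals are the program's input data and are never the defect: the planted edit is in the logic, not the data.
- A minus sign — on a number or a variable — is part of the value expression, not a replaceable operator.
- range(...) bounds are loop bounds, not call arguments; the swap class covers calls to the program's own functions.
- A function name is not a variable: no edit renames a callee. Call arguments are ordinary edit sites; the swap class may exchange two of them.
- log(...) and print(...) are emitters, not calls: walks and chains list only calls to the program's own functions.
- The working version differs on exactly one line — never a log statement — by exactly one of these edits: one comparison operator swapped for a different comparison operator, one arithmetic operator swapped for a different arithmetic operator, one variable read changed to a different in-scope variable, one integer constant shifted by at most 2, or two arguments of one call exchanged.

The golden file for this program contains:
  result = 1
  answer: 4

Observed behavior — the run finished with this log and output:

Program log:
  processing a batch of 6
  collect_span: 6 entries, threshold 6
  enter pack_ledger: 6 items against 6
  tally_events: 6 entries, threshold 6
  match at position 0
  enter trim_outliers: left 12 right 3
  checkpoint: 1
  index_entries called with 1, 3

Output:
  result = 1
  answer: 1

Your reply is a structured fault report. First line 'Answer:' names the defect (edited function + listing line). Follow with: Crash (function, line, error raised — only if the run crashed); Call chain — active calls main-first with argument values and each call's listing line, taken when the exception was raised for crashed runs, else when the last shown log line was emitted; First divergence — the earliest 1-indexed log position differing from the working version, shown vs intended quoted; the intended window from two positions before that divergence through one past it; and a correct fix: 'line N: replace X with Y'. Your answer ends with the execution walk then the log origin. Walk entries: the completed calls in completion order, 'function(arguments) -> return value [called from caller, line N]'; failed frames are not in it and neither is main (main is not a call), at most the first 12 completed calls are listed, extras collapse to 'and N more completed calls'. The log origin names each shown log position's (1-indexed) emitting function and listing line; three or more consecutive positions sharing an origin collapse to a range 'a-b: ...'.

Answer: the defect is in trim_outliers at line 16.
Core observation: The log first diverges at position 7: the faulty run prints 'checkpoint: 1' where the working version prints 'checkpoint: 4'.
Call chain: main -> index_entries(1, 3) (called at line 38).
First divergence: at position 7 the run shows 'checkpoint: 1' where the working version logs 'checkpoint: 4'.
Intended log window:
  5: match at position 0
  6: enter trim_outliers: left 12 right 3
  7: checkpoint: 4
  8: index_entries called with 4, 3
Execution walk:
  tally_events([6, 8, 7, 8, 11, 9], 6) -> 0  [called from pack_ledger, line 9]
  pack_ledger([6, 8, 7, 8, 11, 9], 6) -> 12  [called from collect_span, line 22]
  trim_outliers(12, 3) -> 1  [called from collect_span, line 24]
  collect_span([6, 8, 7, 8, 11, 9], 6) -> 1  [called from main, line 36]
  index_entries(1, 3) -> 1  [called from main, line 38]
Log origin:
  1: from main, line 35
  2: from collect_span, line 21
  3: from pack_ledger, line 8
  4: from tally_events, line 2
  5: from pack_ledger, line 10
  6: from trim_outliers, line 15
  7: from main, line 37
  8: from index_entries, line 27
A correct fix: line 16: replace `==` with `!=`.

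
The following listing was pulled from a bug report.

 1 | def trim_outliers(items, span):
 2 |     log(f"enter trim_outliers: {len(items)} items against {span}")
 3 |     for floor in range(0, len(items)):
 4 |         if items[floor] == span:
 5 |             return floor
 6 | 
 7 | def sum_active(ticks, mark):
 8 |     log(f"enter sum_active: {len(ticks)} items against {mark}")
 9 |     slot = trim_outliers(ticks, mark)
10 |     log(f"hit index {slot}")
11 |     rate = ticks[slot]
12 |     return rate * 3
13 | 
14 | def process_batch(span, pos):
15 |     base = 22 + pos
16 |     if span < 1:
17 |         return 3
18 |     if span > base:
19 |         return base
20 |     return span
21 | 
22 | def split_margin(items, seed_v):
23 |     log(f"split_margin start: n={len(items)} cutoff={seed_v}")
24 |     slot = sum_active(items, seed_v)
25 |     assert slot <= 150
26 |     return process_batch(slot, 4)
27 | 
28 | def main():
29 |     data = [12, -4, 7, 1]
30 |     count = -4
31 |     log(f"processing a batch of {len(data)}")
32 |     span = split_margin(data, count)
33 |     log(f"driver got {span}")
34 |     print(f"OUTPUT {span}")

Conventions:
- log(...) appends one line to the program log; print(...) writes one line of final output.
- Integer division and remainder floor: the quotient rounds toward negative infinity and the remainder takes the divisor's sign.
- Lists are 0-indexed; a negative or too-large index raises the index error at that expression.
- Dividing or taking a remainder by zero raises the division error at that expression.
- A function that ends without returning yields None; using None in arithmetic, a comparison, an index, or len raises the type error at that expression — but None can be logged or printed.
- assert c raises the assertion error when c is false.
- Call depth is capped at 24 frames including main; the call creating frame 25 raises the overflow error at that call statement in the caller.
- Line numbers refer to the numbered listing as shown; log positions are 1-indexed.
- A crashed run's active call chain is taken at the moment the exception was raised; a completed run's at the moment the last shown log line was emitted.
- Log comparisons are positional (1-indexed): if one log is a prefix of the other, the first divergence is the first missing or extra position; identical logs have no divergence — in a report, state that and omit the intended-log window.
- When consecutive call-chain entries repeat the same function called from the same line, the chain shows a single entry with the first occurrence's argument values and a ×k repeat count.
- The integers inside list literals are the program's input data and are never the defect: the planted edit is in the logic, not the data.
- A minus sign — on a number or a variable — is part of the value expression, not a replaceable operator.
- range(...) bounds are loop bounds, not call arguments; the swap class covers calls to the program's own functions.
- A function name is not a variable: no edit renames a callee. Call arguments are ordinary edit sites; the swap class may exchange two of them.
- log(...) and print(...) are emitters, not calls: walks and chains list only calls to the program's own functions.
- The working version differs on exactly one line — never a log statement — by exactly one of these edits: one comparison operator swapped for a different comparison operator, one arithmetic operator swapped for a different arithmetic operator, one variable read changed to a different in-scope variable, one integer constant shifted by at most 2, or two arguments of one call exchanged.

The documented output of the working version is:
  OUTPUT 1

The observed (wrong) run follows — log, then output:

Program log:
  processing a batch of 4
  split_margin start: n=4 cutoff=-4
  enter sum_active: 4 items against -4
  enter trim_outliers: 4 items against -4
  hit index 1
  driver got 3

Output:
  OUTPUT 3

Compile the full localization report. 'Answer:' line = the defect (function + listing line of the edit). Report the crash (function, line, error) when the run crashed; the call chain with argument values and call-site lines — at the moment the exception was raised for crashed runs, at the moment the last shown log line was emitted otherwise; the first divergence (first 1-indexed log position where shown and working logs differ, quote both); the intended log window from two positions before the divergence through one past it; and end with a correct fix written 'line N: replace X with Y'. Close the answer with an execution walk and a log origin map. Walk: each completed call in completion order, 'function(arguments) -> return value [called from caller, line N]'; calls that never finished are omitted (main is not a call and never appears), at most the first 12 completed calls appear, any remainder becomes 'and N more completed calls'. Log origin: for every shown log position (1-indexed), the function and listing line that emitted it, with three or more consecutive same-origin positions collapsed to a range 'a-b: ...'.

Answer: the defect is in process_batch at line 17.
Key fact: Log line 6 is where behavior first shows: 'driver got 3' appears instead of 'driver got 1'.
Call chain: main.
First divergence: at position 6 the run shows 'driver got 3' where the working version logs 'driver got 1'.
Intended log window:
  4: enter trim_outliers: 4 items against -4
  5: hit index 1
  6: driver got 1
Execution walk:
  trim_outliers([12, -4, 7, 1], -4) -> 1  [called from sum_active, line 9]
  sum_active([12, -4, 7, 1], -4) -> -12  [called from split_margin, line 24]
  process_batch(-12, 4) -> 3  [called from split_margin, line 26]
  split_margin([12, -4, 7, 1], -4) -> 3  [called from main, line 32]
Log line origins:
  1: logged in main at line 31
  2: logged in split_margin at line 23
  3: logged in sum_active at line 8
  4: logged in trim_outliers at line 2
  5: logged in sum_active at line 10
  6: logged in main at line 33
A correct fix: line 17: replace `3` with `1`.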